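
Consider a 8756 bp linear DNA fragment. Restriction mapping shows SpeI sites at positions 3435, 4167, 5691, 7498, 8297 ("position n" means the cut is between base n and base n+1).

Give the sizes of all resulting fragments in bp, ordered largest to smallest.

Linear molecule, 5 cuts → 6 fragments:
  3435 − 0 = 3435 bp
  4167 − 3435 = 732 bp
  5691 − 4167 = 1524 bp
  7498 − 5691 = 1807 bp
  8297 − 7498 = 799 bp
  8756 − 8297 = 459 bp
Sorted largest to smallest: 3435, 1807, 1524, 799, 732, 459 bp.

3435, 1807, 1524, 799, 732, 459 bp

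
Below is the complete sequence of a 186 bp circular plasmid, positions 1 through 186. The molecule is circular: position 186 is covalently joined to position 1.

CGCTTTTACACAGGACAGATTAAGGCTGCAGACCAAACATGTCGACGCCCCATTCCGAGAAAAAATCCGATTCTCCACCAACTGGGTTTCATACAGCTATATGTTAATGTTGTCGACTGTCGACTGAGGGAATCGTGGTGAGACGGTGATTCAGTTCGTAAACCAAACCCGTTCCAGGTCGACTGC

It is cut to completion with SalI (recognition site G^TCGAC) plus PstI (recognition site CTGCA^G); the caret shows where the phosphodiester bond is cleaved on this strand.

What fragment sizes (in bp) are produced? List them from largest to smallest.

71, 59, 38, 11, 7 bp

SalI sites (GTCGAC) start at positions 41, 112, 119, 178.
SalI cuts after the first base of each site, so after positions 41, 112, 119, 178.
The PstI site (CTGCAG) starts at position 26.
PstI cuts after base 5 of each site (before the last base), so after position 30.
Combined cut positions: 30, 41, 112, 119, 178.
Circular molecule, 5 cuts → 5 fragments:
  31–41 → 11 bp
  42–112 → 71 bp
  113–119 → 7 bp
  120–178 → 59 bp
  179–186 then 1–30 → 8 + 30 = 38 bp
Sorted largest to smallest: 71, 59, 38, 11, 7 bp.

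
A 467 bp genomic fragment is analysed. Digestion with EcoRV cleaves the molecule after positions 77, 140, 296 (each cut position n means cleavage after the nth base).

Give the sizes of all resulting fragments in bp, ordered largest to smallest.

Linear molecule, 3 cuts → 4 fragments:
  77 − 0 = 77 bp
  140 − 77 = 63 bp
  296 − 140 = 156 bp
  467 − 296 = 171 bp
Sorted largest to smallest: 171, 156, 77, 63 bp.

171, 156, 77, 63 bp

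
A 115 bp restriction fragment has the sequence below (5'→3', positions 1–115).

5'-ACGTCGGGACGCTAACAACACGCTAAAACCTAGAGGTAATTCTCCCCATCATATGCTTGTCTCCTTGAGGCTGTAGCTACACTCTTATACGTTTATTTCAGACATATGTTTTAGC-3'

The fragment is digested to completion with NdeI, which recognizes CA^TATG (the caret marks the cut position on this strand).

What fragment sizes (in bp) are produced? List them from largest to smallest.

NdeI sites (CATATG) start at positions 50, 103.
NdeI cuts after base 2 of each site, so after positions 51, 104.
Linear molecule, 2 cuts → 3 fragments:
  1–51 → 51 bp
  52–104 → 53 bp
  105–115 → 11 bp
Sorted largest to smallest: 53, 51, 11 bp.

53, 51, 11 bp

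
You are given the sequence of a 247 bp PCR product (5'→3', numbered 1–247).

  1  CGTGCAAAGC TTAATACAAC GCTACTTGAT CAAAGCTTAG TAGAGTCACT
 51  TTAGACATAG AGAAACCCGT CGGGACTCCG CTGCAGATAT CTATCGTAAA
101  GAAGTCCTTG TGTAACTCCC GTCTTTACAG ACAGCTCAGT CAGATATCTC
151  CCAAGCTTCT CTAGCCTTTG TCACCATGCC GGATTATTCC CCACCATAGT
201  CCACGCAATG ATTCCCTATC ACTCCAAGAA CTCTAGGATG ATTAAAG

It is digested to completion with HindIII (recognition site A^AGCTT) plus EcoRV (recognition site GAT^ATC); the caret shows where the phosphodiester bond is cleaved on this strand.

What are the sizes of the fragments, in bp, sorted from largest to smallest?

94, 57, 55, 26, 8, 7 bp

HindIII sites (AAGCTT) start at positions 7, 33, 153.
HindIII cuts after the first base of each site, so after positions 7, 33, 153.
EcoRV sites (GATATC) start at positions 86, 143.
EcoRV cuts after base 3 of each site, so after positions 88, 145.
Combined cut positions: 7, 33, 88, 145, 153.
Linear molecule, 5 cuts → 6 fragments:
  1–7 → 7 bp
  8–33 → 26 bp
  34–88 → 55 bp
  89–145 → 57 bp
  146–153 → 8 bp
  154–247 → 94 bp
Sorted largest to smallest: 94, 57, 55, 26, 8, 7 bp.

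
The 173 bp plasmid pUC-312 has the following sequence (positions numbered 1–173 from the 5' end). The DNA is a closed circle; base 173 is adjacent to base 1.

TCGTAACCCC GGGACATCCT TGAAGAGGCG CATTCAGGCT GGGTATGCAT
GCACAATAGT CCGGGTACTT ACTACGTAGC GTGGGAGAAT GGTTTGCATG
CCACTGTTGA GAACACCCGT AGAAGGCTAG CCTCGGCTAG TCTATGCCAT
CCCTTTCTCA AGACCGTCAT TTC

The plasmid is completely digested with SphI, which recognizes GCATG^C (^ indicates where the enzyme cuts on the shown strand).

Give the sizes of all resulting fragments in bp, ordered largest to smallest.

124, 49 bp

SphI sites (GCATGC) start at positions 47, 96.
SphI cuts after base 5 of each site (before the last base), so after positions 51, 100.
Circular molecule, 2 cuts → 2 fragments:
  52–100 → 49 bp
  101–173 then 1–51 → 73 + 51 = 124 bp
Sorted largest to smallest: 124, 49 bp.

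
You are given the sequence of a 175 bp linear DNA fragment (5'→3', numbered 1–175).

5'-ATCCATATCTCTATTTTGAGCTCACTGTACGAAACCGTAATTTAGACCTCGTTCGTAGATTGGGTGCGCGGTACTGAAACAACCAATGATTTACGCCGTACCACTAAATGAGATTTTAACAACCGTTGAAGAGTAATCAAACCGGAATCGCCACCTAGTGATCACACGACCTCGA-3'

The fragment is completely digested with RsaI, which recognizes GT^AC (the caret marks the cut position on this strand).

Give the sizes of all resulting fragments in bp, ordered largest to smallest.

RsaI sites (GTAC) start at positions 27, 71, 98.
RsaI cuts after base 2 of each site, so after positions 28, 72, 99.
Linear molecule, 3 cuts → 4 fragments:
  1–28 → 28 bp
  29–72 → 44 bp
  73–99 → 27 bp
  100–175 → 76 bp
Sorted largest to smallest: 76, 44, 28, 27 bp.

76, 44, 28, 27 bp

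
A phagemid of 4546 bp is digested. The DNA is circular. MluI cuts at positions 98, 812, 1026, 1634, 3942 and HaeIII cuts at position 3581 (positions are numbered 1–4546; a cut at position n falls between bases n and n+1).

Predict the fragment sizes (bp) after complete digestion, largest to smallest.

Combined cut positions (sorted): 98, 812, 1026, 1634, 3581, 3942.
Circular molecule, 6 cuts → 6 fragments:
  812 − 98 = 714 bp
  1026 − 812 = 214 bp
  1634 − 1026 = 608 bp
  3581 − 1634 = 1947 bp
  3942 − 3581 = 361 bp
  wrap: 4546 − 3942 + 98 = 702 bp
Sorted largest to smallest: 1947, 714, 702, 608, 361, 214 bp.

1947, 714, 702, 608, 361, 214 bp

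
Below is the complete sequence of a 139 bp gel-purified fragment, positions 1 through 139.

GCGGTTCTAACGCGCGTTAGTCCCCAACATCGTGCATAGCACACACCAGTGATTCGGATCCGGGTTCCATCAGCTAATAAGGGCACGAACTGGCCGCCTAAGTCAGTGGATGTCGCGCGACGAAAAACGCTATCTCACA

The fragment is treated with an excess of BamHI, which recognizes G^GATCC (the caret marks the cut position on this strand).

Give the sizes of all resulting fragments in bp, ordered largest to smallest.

The BamHI site (GGATCC) starts at position 56.
BamHI cuts after the first base of each site, so after position 56.
Linear molecule, 1 cut → 2 fragments:
  1–56 → 56 bp
  57–139 → 83 bp
Sorted largest to smallest: 83, 56 bp.

83, 56 bp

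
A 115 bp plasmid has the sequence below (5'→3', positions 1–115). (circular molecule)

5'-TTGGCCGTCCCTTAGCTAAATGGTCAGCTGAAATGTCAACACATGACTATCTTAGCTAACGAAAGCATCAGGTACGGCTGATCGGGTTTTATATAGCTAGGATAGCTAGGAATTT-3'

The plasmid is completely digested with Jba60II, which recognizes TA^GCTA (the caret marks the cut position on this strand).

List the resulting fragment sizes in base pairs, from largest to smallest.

Jba60II sites (TAGCTA) start at positions 13, 53, 94, 103.
Jba60II cuts after base 2 of each site, so after positions 14, 54, 95, 104.
Circular molecule, 4 cuts → 4 fragments:
  15–54 → 40 bp
  55–95 → 41 bp
  96–104 → 9 bp
  105–115 then 1–14 → 11 + 14 = 25 bp
Sorted largest to smallest: 41, 40, 25, 9 bp.

41, 40, 25, 9 bp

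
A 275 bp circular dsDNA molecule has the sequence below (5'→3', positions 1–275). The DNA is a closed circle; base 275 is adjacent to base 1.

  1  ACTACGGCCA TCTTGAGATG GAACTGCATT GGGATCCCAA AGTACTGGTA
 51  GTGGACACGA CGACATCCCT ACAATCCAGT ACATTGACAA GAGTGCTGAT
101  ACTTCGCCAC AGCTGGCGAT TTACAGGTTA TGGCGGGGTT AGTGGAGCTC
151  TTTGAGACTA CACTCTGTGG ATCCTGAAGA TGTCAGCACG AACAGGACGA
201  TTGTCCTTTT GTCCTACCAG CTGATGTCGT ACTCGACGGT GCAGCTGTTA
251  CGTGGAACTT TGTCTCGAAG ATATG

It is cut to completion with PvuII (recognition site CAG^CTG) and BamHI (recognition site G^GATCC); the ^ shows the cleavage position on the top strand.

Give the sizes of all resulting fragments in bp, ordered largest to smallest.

PvuII sites (CAGCTG) start at positions 110, 218, 242.
PvuII cuts after base 3 of each site, so after positions 112, 220, 244.
BamHI sites (GGATCC) start at positions 32, 169.
BamHI cuts after the first base of each site, so after positions 32, 169.
Combined cut positions: 32, 112, 169, 220, 244.
Circular molecule, 5 cuts → 5 fragments:
  33–112 → 80 bp
  113–169 → 57 bp
  170–220 → 51 bp
  221–244 → 24 bp
  245–275 then 1–32 → 31 + 32 = 63 bp
Sorted largest to smallest: 80, 63, 57, 51, 24 bp.

80, 63, 57, 51, 24 bp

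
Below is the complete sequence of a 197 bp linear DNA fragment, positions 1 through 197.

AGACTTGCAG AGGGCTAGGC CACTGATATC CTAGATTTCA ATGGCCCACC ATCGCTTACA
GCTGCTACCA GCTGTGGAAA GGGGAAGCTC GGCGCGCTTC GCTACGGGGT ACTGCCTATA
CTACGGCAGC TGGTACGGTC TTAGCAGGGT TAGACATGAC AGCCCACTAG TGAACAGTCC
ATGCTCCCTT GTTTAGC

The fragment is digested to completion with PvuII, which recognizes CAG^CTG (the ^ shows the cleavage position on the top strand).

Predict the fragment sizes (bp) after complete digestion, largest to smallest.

68, 61, 58, 10 bp

PvuII sites (CAGCTG) start at positions 59, 69, 127.
PvuII cuts after base 3 of each site, so after positions 61, 71, 129.
Linear molecule, 3 cuts → 4 fragments:
  1–61 → 61 bp
  62–71 → 10 bp
  72–129 → 58 bp
  130–197 → 68 bp
Sorted largest to smallest: 68, 61, 58, 10 bp.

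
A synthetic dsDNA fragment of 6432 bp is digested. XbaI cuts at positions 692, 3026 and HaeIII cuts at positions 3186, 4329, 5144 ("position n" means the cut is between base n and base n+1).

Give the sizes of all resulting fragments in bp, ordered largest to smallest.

Combined cut positions (sorted): 692, 3026, 3186, 4329, 5144.
Linear molecule, 5 cuts → 6 fragments:
  692 − 0 = 692 bp
  3026 − 692 = 2334 bp
  3186 − 3026 = 160 bp
  4329 − 3186 = 1143 bp
  5144 − 4329 = 815 bp
  6432 − 5144 = 1288 bp
Sorted largest to smallest: 2334, 1288, 1143, 815, 692, 160 bp.

2334, 1288, 1143, 815, 692, 160 bp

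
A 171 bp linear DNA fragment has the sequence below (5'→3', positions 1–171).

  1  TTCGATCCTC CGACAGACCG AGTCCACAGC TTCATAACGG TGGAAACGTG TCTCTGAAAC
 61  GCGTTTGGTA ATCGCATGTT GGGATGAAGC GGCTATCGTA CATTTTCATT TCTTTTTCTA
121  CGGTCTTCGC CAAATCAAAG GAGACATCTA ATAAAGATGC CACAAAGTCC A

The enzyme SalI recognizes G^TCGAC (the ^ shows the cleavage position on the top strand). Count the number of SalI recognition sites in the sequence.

No occurrence of GTCGAC is present in the sequence.
SalI does not cut: 0 sites.

0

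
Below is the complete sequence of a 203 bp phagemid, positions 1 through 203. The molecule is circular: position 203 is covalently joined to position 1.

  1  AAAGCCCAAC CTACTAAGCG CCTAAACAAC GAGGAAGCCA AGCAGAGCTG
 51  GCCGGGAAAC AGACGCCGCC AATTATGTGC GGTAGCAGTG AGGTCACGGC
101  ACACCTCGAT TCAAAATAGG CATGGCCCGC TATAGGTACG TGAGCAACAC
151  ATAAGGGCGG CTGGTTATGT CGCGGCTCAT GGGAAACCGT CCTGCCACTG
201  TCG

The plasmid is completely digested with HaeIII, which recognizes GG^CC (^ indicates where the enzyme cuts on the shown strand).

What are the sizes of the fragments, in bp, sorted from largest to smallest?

129, 74 bp

HaeIII sites (GGCC) start at positions 50, 124.
HaeIII cuts after base 2 of each site, so after positions 51, 125.
Circular molecule, 2 cuts → 2 fragments:
  52–125 → 74 bp
  126–203 then 1–51 → 78 + 51 = 129 bp
Sorted largest to smallest: 129, 74 bp.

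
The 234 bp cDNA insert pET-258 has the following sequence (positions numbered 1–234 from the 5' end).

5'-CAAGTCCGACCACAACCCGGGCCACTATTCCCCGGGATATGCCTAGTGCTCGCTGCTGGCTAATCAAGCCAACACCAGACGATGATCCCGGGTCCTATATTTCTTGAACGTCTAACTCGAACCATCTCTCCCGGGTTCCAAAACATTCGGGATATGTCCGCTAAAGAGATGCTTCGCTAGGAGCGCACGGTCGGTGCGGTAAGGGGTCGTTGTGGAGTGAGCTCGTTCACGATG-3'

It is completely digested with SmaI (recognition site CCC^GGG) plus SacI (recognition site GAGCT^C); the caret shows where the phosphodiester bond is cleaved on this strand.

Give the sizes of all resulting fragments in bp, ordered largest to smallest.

SmaI sites (CCCGGG) start at positions 16, 31, 87, 130.
SmaI cuts after base 3 of each site, so after positions 18, 33, 89, 132.
The SacI site (GAGCTC) starts at position 219.
SacI cuts after base 5 of each site (before the last base), so after position 223.
Combined cut positions: 18, 33, 89, 132, 223.
Linear molecule, 5 cuts → 6 fragments:
  1–18 → 18 bp
  19–33 → 15 bp
  34–89 → 56 bp
  90–132 → 43 bp
  133–223 → 91 bp
  224–234 → 11 bp
Sorted largest to smallest: 91, 56, 43, 18, 15, 11 bp.

91, 56, 43, 18, 15, 11 bp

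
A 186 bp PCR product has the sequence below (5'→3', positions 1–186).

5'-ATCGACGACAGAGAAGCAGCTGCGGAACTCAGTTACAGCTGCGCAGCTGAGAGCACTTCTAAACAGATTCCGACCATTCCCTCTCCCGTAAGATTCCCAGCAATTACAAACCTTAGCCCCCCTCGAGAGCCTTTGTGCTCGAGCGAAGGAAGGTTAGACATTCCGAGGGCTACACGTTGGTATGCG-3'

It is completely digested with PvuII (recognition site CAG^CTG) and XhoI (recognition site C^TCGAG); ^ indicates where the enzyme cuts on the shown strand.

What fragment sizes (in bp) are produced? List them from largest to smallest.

PvuII sites (CAGCTG) start at positions 17, 36, 44.
PvuII cuts after base 3 of each site, so after positions 19, 38, 46.
XhoI sites (CTCGAG) start at positions 122, 138.
XhoI cuts after the first base of each site, so after positions 122, 138.
Combined cut positions: 19, 38, 46, 122, 138.
Linear molecule, 5 cuts → 6 fragments:
  1–19 → 19 bp
  20–38 → 19 bp
  39–46 → 8 bp
  47–122 → 76 bp
  123–138 → 16 bp
  139–186 → 48 bp
Sorted largest to smallest: 76, 48, 19, 19, 16, 8 bp.

76, 48, 19, 19, 16, 8 bp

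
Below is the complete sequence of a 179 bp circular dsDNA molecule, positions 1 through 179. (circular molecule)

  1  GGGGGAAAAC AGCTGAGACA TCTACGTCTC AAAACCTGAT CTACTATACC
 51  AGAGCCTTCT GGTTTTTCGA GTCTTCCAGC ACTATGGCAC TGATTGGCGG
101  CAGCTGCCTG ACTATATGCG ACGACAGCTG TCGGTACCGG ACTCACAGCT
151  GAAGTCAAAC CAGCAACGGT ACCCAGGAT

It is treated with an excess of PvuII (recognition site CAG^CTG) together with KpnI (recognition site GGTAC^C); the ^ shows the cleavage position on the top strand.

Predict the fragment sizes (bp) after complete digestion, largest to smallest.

PvuII sites (CAGCTG) start at positions 10, 101, 125, 146.
PvuII cuts after base 3 of each site, so after positions 12, 103, 127, 148.
KpnI sites (GGTACC) start at positions 133, 168.
KpnI cuts after base 5 of each site (before the last base), so after positions 137, 172.
Combined cut positions: 12, 103, 127, 137, 148, 172.
Circular molecule, 6 cuts → 6 fragments:
  13–103 → 91 bp
  104–127 → 24 bp
  128–137 → 10 bp
  138–148 → 11 bp
  149–172 → 24 bp
  173–179 then 1–12 → 7 + 12 = 19 bp
Sorted largest to smallest: 91, 24, 24, 19, 11, 10 bp.

91, 24, 24, 19, 11, 10 bp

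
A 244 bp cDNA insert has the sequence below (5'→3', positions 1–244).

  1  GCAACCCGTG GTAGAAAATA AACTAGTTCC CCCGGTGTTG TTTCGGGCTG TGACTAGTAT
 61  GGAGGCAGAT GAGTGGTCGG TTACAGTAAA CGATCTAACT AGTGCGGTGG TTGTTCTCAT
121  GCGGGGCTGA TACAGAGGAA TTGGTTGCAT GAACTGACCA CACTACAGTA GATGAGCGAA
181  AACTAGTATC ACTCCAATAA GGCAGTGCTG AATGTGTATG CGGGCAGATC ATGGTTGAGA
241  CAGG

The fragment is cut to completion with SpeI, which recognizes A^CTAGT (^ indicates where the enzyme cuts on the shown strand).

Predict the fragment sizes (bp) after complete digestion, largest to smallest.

84, 62, 45, 31, 22 bp

SpeI sites (ACTAGT) start at positions 22, 53, 98, 182.
SpeI cuts after the first base of each site, so after positions 22, 53, 98, 182.
Linear molecule, 4 cuts → 5 fragments:
  1–22 → 22 bp
  23–53 → 31 bp
  54–98 → 45 bp
  99–182 → 84 bp
  183–244 → 62 bp
Sorted largest to smallest: 84, 62, 45, 31, 22 bp.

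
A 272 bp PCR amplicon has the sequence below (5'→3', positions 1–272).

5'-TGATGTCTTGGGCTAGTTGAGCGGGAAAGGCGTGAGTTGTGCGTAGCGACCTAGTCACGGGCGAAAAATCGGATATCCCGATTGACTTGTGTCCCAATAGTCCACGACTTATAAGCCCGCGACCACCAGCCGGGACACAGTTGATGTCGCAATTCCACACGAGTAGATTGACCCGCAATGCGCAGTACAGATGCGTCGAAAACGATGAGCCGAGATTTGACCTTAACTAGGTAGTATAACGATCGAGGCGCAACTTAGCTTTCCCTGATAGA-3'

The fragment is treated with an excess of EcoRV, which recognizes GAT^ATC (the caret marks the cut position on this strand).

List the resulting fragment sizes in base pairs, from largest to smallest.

The EcoRV site (GATATC) starts at position 72.
EcoRV cuts after base 3 of each site, so after position 74.
Linear molecule, 1 cut → 2 fragments:
  1–74 → 74 bp
  75–272 → 198 bp
Sorted largest to smallest: 198, 74 bp.

198, 74 bp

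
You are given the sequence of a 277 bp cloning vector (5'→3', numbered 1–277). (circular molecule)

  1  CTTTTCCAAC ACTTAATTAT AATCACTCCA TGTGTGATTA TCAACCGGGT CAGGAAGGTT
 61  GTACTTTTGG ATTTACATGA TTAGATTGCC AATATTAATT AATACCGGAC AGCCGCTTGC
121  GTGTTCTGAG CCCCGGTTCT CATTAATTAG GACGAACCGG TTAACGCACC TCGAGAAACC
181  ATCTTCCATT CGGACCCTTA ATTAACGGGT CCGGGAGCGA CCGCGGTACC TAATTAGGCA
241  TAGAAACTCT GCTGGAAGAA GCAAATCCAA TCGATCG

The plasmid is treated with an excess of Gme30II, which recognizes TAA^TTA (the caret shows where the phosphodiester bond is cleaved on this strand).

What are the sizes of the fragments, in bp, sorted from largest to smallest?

Gme30II sites (TAATTA) start at positions 14, 96, 144, 199, 231.
Gme30II cuts after base 3 of each site, so after positions 16, 98, 146, 201, 233.
Circular molecule, 5 cuts → 5 fragments:
  17–98 → 82 bp
  99–146 → 48 bp
  147–201 → 55 bp
  202–233 → 32 bp
  234–277 then 1–16 → 44 + 16 = 60 bp
Sorted largest to smallest: 82, 60, 55, 48, 32 bp.

82, 60, 55, 48, 32 bp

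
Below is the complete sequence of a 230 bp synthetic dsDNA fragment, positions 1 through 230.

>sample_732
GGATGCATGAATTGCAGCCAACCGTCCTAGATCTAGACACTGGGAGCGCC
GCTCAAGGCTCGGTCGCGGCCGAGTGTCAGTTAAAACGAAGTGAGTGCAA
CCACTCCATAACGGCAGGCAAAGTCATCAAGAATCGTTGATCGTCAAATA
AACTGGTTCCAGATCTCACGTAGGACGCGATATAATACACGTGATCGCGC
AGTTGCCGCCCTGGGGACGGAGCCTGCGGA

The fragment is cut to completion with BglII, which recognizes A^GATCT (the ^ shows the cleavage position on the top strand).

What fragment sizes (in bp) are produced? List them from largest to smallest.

132, 69, 29 bp

BglII sites (AGATCT) start at positions 29, 161.
BglII cuts after the first base of each site, so after positions 29, 161.
Linear molecule, 2 cuts → 3 fragments:
  1–29 → 29 bp
  30–161 → 132 bp
  162–230 → 69 bp
Sorted largest to smallest: 132, 69, 29 bp.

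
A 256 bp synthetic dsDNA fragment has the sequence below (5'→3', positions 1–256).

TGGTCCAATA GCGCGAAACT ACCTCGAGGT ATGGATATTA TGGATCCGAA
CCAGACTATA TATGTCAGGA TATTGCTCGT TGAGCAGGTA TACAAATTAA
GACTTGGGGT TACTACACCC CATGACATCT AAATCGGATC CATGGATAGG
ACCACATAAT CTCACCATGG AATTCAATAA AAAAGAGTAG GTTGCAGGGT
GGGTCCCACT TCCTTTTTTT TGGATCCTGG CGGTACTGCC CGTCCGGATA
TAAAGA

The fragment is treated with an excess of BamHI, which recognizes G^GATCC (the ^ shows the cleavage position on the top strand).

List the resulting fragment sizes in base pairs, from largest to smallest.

BamHI sites (GGATCC) start at positions 42, 136, 222.
BamHI cuts after the first base of each site, so after positions 42, 136, 222.
Linear molecule, 3 cuts → 4 fragments:
  1–42 → 42 bp
  43–136 → 94 bp
  137–222 → 86 bp
  223–256 → 34 bp
Sorted largest to smallest: 94, 86, 42, 34 bp.

94, 86, 42, 34 bp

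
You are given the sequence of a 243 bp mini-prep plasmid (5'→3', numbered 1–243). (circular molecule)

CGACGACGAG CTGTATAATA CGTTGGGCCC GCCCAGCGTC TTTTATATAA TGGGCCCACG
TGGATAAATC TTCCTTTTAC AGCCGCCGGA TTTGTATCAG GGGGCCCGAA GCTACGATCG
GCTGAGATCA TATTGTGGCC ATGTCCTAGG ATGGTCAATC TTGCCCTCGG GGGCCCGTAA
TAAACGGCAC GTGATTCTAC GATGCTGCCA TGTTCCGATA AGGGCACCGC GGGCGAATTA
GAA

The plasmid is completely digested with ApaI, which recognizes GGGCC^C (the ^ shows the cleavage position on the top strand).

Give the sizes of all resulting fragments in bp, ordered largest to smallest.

ApaI sites (GGGCCC) start at positions 25, 52, 102, 171.
ApaI cuts after base 5 of each site (before the last base), so after positions 29, 56, 106, 175.
Circular molecule, 4 cuts → 4 fragments:
  30–56 → 27 bp
  57–106 → 50 bp
  107–175 → 69 bp
  176–243 then 1–29 → 68 + 29 = 97 bp
Sorted largest to smallest: 97, 69, 50, 27 bp.

97, 69, 50, 27 bp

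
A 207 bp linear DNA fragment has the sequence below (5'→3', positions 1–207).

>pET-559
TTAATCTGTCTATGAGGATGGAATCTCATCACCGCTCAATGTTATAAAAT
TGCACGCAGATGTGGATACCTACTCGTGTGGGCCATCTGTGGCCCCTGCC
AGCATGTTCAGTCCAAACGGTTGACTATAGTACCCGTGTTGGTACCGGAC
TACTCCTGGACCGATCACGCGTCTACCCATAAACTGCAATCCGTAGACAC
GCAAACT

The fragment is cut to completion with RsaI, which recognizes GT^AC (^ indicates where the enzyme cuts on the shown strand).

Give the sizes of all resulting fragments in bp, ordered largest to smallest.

131, 64, 12 bp

RsaI sites (GTAC) start at positions 130, 142.
RsaI cuts after base 2 of each site, so after positions 131, 143.
Linear molecule, 2 cuts → 3 fragments:
  1–131 → 131 bp
  132–143 → 12 bp
  144–207 → 64 bp
Sorted largest to smallest: 131, 64, 12 bp.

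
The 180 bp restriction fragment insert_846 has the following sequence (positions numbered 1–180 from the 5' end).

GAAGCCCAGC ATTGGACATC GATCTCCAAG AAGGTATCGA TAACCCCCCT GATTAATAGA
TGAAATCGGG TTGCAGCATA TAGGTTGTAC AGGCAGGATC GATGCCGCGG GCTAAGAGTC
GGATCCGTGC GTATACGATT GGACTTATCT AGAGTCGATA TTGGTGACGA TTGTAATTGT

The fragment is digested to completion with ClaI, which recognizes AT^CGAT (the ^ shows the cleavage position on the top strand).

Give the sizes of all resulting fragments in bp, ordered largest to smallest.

81, 62, 19, 18 bp

ClaI sites (ATCGAT) start at positions 18, 36, 98.
ClaI cuts after base 2 of each site, so after positions 19, 37, 99.
Linear molecule, 3 cuts → 4 fragments:
  1–19 → 19 bp
  20–37 → 18 bp
  38–99 → 62 bp
  100–180 → 81 bp
Sorted largest to smallest: 81, 62, 19, 18 bp.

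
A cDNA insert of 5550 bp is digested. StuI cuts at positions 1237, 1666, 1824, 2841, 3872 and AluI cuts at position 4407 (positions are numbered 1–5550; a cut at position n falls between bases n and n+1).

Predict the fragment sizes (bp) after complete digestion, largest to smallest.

1237, 1143, 1031, 1017, 535, 429, 158 bp

Combined cut positions (sorted): 1237, 1666, 1824, 2841, 3872, 4407.
Linear molecule, 6 cuts → 7 fragments:
  1237 − 0 = 1237 bp
  1666 − 1237 = 429 bp
  1824 − 1666 = 158 bp
  2841 − 1824 = 1017 bp
  3872 − 2841 = 1031 bp
  4407 − 3872 = 535 bp
  5550 − 4407 = 1143 bp
Sorted largest to smallest: 1237, 1143, 1031, 1017, 535, 429, 158 bp.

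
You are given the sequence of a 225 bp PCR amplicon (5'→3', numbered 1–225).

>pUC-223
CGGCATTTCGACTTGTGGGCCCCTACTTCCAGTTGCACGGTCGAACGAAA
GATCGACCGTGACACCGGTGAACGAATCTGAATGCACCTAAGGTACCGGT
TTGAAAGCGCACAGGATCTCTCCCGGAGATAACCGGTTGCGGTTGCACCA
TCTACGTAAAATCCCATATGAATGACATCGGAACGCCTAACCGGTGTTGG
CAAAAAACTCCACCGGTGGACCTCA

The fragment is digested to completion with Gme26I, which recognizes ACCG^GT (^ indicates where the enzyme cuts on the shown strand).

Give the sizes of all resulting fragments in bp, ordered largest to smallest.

Gme26I sites (ACCGGT) start at positions 64, 95, 132, 190, 212.
Gme26I cuts after base 4 of each site, so after positions 67, 98, 135, 193, 215.
Linear molecule, 5 cuts → 6 fragments:
  1–67 → 67 bp
  68–98 → 31 bp
  99–135 → 37 bp
  136–193 → 58 bp
  194–215 → 22 bp
  216–225 → 10 bp
Sorted largest to smallest: 67, 58, 37, 31, 22, 10 bp.

67, 58, 37, 31, 22, 10 bp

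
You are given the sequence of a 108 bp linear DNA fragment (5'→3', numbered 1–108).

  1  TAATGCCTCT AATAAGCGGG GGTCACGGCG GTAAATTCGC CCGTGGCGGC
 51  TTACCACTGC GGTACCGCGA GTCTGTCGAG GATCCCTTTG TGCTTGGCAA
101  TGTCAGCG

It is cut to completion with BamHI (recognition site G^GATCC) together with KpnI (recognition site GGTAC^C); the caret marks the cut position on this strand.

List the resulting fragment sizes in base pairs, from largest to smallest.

The BamHI site (GGATCC) starts at position 80.
BamHI cuts after the first base of each site, so after position 80.
The KpnI site (GGTACC) starts at position 61.
KpnI cuts after base 5 of each site (before the last base), so after position 65.
Combined cut positions: 65, 80.
Linear molecule, 2 cuts → 3 fragments:
  1–65 → 65 bp
  66–80 → 15 bp
  81–108 → 28 bp
Sorted largest to smallest: 65, 28, 15 bp.

65, 28, 15 bp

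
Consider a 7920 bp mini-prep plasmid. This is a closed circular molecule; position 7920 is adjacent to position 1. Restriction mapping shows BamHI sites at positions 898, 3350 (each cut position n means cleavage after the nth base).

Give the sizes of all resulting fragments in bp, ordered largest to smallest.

5468, 2452 bp

Circular molecule, 2 cuts → 2 fragments:
  3350 − 898 = 2452 bp
  wrap: 7920 − 3350 + 898 = 5468 bp
Sorted largest to smallest: 5468, 2452 bp.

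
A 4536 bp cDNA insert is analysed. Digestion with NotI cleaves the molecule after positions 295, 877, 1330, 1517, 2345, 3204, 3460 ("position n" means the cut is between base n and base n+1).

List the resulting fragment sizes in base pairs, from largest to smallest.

1076, 859, 828, 582, 453, 295, 256, 187 bp

Linear molecule, 7 cuts → 8 fragments:
  295 − 0 = 295 bp
  877 − 295 = 582 bp
  1330 − 877 = 453 bp
  1517 − 1330 = 187 bp
  2345 − 1517 = 828 bp
  3204 − 2345 = 859 bp
  3460 − 3204 = 256 bp
  4536 − 3460 = 1076 bp
Sorted largest to smallest: 1076, 859, 828, 582, 453, 295, 256, 187 bp.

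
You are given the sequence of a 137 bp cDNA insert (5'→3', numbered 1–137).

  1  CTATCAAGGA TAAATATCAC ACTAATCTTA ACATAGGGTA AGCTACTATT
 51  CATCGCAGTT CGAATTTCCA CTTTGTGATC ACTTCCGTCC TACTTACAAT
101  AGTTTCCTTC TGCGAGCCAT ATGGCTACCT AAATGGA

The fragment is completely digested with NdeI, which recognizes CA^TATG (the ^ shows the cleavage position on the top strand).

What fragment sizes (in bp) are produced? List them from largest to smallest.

The NdeI site (CATATG) starts at position 118.
NdeI cuts after base 2 of each site, so after position 119.
Linear molecule, 1 cut → 2 fragments:
  1–119 → 119 bp
  120–137 → 18 bp
Sorted largest to smallest: 119, 18 bp.

119, 18 bp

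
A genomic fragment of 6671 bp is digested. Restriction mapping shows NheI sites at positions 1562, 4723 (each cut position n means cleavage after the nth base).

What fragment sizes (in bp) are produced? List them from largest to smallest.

Linear molecule, 2 cuts → 3 fragments:
  1562 − 0 = 1562 bp
  4723 − 1562 = 3161 bp
  6671 − 4723 = 1948 bp
Sorted largest to smallest: 3161, 1948, 1562 bp.

3161, 1948, 1562 bp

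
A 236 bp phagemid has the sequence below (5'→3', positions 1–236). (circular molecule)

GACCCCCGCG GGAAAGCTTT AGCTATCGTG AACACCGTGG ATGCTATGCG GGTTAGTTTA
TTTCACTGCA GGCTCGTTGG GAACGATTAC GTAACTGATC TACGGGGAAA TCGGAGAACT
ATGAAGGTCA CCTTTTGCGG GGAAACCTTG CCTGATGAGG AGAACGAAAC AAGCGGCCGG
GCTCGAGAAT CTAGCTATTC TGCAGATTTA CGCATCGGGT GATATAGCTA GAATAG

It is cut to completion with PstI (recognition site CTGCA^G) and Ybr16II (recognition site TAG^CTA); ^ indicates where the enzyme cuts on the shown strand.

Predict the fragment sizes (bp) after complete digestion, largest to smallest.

124, 48, 31, 23, 10 bp

PstI sites (CTGCAG) start at positions 66, 200.
PstI cuts after base 5 of each site (before the last base), so after positions 70, 204.
Ybr16II sites (TAGCTA) start at positions 20, 192, 225.
Ybr16II cuts after base 3 of each site, so after positions 22, 194, 227.
Combined cut positions: 22, 70, 194, 204, 227.
Circular molecule, 5 cuts → 5 fragments:
  23–70 → 48 bp
  71–194 → 124 bp
  195–204 → 10 bp
  205–227 → 23 bp
  228–236 then 1–22 → 9 + 22 = 31 bp
Sorted largest to smallest: 124, 48, 31, 23, 10 bp.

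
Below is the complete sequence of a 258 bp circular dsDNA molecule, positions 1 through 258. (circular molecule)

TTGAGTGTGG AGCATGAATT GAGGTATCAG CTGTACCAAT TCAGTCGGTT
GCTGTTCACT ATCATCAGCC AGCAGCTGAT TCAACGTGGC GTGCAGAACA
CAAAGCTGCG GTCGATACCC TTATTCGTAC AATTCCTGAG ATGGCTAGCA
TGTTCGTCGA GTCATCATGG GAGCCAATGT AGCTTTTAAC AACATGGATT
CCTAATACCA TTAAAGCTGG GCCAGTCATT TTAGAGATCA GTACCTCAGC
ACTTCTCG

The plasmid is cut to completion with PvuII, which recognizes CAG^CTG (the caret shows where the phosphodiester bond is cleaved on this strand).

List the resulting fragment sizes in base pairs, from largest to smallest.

PvuII sites (CAGCTG) start at positions 28, 73.
PvuII cuts after base 3 of each site, so after positions 30, 75.
Circular molecule, 2 cuts → 2 fragments:
  31–75 → 45 bp
  76–258 then 1–30 → 183 + 30 = 213 bp
Sorted largest to smallest: 213, 45 bp.

213, 45 bp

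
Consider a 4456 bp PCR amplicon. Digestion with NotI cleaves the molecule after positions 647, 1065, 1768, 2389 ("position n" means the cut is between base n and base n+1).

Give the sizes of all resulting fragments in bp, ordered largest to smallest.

Linear molecule, 4 cuts → 5 fragments:
  647 − 0 = 647 bp
  1065 − 647 = 418 bp
  1768 − 1065 = 703 bp
  2389 − 1768 = 621 bp
  4456 − 2389 = 2067 bp
Sorted largest to smallest: 2067, 703, 647, 621, 418 bp.

2067, 703, 647, 621, 418 bp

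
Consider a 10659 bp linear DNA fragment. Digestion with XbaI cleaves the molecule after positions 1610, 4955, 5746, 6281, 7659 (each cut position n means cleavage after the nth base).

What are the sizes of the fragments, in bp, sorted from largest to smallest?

3345, 3000, 1610, 1378, 791, 535 bp

Linear molecule, 5 cuts → 6 fragments:
  1610 − 0 = 1610 bp
  4955 − 1610 = 3345 bp
  5746 − 4955 = 791 bp
  6281 − 5746 = 535 bp
  7659 − 6281 = 1378 bp
  10659 − 7659 = 3000 bp
Sorted largest to smallest: 3345, 3000, 1610, 1378, 791, 535 bp.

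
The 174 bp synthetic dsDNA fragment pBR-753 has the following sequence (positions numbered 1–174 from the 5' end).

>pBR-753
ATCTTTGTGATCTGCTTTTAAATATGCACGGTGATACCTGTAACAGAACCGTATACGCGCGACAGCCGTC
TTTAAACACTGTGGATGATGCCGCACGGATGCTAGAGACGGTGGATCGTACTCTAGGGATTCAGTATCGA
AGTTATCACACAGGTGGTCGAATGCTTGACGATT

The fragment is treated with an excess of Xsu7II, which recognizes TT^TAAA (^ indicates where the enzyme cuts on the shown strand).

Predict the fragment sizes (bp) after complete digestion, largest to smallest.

102, 54, 18 bp

Xsu7II sites (TTTAAA) start at positions 17, 71.
Xsu7II cuts after base 2 of each site, so after positions 18, 72.
Linear molecule, 2 cuts → 3 fragments:
  1–18 → 18 bp
  19–72 → 54 bp
  73–174 → 102 bp
Sorted largest to smallest: 102, 54, 18 bp.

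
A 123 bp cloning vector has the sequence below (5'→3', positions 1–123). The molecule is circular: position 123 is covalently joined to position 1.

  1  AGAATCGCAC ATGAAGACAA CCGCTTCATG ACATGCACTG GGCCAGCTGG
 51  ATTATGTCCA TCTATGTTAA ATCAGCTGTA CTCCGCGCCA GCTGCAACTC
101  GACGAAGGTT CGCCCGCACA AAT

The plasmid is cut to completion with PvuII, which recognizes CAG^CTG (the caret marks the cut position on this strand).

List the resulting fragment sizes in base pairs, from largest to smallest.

78, 29, 16 bp

PvuII sites (CAGCTG) start at positions 44, 73, 89.
PvuII cuts after base 3 of each site, so after positions 46, 75, 91.
Circular molecule, 3 cuts → 3 fragments:
  47–75 → 29 bp
  76–91 → 16 bp
  92–123 then 1–46 → 32 + 46 = 78 bp
Sorted largest to smallest: 78, 29, 16 bp.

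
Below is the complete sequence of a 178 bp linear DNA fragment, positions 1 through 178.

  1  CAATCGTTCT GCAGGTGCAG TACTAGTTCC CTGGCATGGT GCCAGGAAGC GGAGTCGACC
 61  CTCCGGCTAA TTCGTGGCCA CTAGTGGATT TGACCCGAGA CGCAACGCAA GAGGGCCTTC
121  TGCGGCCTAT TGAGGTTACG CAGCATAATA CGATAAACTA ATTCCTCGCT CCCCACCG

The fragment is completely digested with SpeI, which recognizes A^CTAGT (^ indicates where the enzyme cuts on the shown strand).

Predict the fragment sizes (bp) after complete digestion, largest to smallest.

98, 58, 22 bp

SpeI sites (ACTAGT) start at positions 22, 80.
SpeI cuts after the first base of each site, so after positions 22, 80.
Linear molecule, 2 cuts → 3 fragments:
  1–22 → 22 bp
  23–80 → 58 bp
  81–178 → 98 bp
Sorted largest to smallest: 98, 58, 22 bp.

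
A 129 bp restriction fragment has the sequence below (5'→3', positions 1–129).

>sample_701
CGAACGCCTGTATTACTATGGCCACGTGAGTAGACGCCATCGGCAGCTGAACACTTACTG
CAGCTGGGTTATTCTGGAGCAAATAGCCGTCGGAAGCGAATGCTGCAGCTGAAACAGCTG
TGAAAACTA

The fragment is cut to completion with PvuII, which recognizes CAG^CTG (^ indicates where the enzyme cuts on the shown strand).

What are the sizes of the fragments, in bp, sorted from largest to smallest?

PvuII sites (CAGCTG) start at positions 44, 61, 106, 115.
PvuII cuts after base 3 of each site, so after positions 46, 63, 108, 117.
Linear molecule, 4 cuts → 5 fragments:
  1–46 → 46 bp
  47–63 → 17 bp
  64–108 → 45 bp
  109–117 → 9 bp
  118–129 → 12 bp
Sorted largest to smallest: 46, 45, 17, 12, 9 bp.

46, 45, 17, 12, 9 bp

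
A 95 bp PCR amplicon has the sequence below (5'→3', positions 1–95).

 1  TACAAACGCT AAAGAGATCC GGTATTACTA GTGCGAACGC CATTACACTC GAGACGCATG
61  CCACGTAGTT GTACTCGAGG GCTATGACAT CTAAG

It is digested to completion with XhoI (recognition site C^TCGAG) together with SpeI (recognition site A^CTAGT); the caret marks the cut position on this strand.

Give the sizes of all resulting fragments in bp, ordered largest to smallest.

27, 26, 21, 21 bp

XhoI sites (CTCGAG) start at positions 48, 74.
XhoI cuts after the first base of each site, so after positions 48, 74.
The SpeI site (ACTAGT) starts at position 27.
SpeI cuts after the first base of each site, so after position 27.
Combined cut positions: 27, 48, 74.
Linear molecule, 3 cuts → 4 fragments:
  1–27 → 27 bp
  28–48 → 21 bp
  49–74 → 26 bp
  75–95 → 21 bp
Sorted largest to smallest: 27, 26, 21, 21 bp.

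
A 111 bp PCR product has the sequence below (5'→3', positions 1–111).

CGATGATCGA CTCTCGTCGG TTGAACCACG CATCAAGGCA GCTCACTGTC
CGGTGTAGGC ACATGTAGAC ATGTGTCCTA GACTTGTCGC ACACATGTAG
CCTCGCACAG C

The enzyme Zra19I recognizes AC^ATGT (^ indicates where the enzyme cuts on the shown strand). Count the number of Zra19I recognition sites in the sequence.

ACATGT occurs starting at positions 61, 69, 93.
Zra19I cuts at 3 sites.

3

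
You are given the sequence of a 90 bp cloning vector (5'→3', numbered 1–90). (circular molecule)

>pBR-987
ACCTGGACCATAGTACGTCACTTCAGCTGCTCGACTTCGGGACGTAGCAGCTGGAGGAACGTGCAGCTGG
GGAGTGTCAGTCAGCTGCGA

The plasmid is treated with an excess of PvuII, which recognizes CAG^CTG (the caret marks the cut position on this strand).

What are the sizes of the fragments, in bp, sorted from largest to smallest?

PvuII sites (CAGCTG) start at positions 24, 48, 64, 82.
PvuII cuts after base 3 of each site, so after positions 26, 50, 66, 84.
Circular molecule, 4 cuts → 4 fragments:
  27–50 → 24 bp
  51–66 → 16 bp
  67–84 → 18 bp
  85–90 then 1–26 → 6 + 26 = 32 bp
Sorted largest to smallest: 32, 24, 18, 16 bp.

32, 24, 18, 16 bp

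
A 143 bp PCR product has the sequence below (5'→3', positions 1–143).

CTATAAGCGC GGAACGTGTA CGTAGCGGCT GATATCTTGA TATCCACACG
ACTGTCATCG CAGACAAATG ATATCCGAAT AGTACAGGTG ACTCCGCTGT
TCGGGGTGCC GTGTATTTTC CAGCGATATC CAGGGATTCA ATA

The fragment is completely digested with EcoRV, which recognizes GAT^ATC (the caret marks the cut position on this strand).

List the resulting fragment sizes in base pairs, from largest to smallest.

EcoRV sites (GATATC) start at positions 31, 39, 70, 125.
EcoRV cuts after base 3 of each site, so after positions 33, 41, 72, 127.
Linear molecule, 4 cuts → 5 fragments:
  1–33 → 33 bp
  34–41 → 8 bp
  42–72 → 31 bp
  73–127 → 55 bp
  128–143 → 16 bp
Sorted largest to smallest: 55, 33, 31, 16, 8 bp.

55, 33, 31, 16, 8 bp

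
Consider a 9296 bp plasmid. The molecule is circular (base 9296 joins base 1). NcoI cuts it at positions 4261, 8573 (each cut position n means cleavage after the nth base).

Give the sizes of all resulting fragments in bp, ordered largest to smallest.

4984, 4312 bp

Circular molecule, 2 cuts → 2 fragments:
  8573 − 4261 = 4312 bp
  wrap: 9296 − 8573 + 4261 = 4984 bp
Sorted largest to smallest: 4984, 4312 bp.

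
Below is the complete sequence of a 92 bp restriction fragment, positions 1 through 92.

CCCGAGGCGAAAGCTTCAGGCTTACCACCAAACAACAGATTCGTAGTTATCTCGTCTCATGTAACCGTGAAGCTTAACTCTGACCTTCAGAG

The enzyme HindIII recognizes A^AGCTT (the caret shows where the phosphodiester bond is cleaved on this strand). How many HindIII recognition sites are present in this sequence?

2

AAGCTT occurs starting at positions 11, 70.
HindIII cuts at 2 sites.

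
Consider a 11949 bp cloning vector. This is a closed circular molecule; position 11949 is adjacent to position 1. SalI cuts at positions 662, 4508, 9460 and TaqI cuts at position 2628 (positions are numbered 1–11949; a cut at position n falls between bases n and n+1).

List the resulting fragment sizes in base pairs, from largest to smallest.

4952, 3151, 1966, 1880 bp

Combined cut positions (sorted): 662, 2628, 4508, 9460.
Circular molecule, 4 cuts → 4 fragments:
  2628 − 662 = 1966 bp
  4508 − 2628 = 1880 bp
  9460 − 4508 = 4952 bp
  wrap: 11949 − 9460 + 662 = 3151 bp
Sorted largest to smallest: 4952, 3151, 1966, 1880 bp.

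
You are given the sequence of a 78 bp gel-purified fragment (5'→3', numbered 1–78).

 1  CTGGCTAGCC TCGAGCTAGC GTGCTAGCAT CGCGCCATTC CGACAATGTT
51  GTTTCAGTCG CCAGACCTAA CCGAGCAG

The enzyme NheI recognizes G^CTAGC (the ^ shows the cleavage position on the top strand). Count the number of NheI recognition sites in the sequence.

3

GCTAGC occurs starting at positions 4, 15, 23.
NheI cuts at 3 sites.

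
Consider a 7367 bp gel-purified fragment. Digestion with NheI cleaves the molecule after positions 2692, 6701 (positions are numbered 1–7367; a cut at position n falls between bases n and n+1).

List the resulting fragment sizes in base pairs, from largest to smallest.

Linear molecule, 2 cuts → 3 fragments:
  2692 − 0 = 2692 bp
  6701 − 2692 = 4009 bp
  7367 − 6701 = 666 bp
Sorted largest to smallest: 4009, 2692, 666 bp.

4009, 2692, 666 bp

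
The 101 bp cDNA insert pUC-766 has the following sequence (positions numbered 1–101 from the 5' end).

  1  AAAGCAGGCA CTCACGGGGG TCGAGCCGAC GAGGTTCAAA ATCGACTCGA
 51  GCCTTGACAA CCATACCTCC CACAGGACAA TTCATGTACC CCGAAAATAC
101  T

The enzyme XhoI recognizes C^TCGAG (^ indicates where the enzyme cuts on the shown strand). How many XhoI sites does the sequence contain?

1

CTCGAG occurs starting at position 46.
XhoI cuts at 1 site.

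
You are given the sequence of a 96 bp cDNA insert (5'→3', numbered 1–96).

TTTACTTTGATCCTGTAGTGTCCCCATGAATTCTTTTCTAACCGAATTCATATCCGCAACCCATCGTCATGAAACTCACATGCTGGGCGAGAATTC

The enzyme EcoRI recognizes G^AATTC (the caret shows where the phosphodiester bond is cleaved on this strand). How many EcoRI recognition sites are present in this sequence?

GAATTC occurs starting at positions 28, 44, 91.
EcoRI cuts at 3 sites.

3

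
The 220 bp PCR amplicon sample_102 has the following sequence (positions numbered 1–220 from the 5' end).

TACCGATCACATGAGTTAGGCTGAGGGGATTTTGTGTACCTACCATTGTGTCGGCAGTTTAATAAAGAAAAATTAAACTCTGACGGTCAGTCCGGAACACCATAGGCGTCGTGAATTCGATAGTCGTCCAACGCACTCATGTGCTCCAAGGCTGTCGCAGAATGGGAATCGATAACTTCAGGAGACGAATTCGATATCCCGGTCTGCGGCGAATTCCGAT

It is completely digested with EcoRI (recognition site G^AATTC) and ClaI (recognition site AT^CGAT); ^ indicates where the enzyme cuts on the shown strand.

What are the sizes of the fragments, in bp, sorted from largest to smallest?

EcoRI sites (GAATTC) start at positions 113, 187, 211.
EcoRI cuts after the first base of each site, so after positions 113, 187, 211.
The ClaI site (ATCGAT) starts at position 168.
ClaI cuts after base 2 of each site, so after position 169.
Combined cut positions: 113, 169, 187, 211.
Linear molecule, 4 cuts → 5 fragments:
  1–113 → 113 bp
  114–169 → 56 bp
  170–187 → 18 bp
  188–211 → 24 bp
  212–220 → 9 bp
Sorted largest to smallest: 113, 56, 24, 18, 9 bp.

113, 56, 24, 18, 9 bp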